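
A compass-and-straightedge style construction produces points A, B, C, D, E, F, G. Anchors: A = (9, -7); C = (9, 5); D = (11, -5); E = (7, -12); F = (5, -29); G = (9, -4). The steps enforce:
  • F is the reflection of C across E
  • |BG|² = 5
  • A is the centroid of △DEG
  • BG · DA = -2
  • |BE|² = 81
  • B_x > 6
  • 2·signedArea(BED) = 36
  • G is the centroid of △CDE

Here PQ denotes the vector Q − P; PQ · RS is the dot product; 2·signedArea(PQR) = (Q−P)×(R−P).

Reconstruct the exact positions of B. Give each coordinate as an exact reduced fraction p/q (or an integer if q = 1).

1. B_x = 7  [2·signedArea(BED) = 36 ∩ BG · DA = -2]
2. B_y = -3  [2·signedArea(BED) = 36 ∩ BG · DA = -2]
   → B = (7, -3)

B = (7, -3)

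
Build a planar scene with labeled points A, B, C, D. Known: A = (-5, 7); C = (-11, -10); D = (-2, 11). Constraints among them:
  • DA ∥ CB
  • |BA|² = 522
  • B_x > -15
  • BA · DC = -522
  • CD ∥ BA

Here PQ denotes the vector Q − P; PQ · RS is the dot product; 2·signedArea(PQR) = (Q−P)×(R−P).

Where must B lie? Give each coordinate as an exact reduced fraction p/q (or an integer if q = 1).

1. B_x = -14  [CD ∥ BA ∩ DA ∥ CB]
2. B_y = -14  [CD ∥ BA ∩ DA ∥ CB]
   → B = (-14, -14)

B = (-14, -14)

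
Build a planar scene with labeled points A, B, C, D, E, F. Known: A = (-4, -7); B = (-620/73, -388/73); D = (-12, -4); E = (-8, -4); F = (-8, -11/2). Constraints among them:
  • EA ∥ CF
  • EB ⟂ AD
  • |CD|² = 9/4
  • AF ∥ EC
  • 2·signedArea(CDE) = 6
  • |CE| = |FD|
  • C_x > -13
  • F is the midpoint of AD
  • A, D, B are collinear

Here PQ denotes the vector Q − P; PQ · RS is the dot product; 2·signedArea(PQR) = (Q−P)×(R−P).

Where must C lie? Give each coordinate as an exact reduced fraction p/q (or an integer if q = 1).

C = (-12, -5/2)

1. C_x = -12  [EA ∥ CF ∩ AF ∥ EC]
2. C_y = -5/2  [EA ∥ CF ∩ AF ∥ EC]
   → C = (-12, -5/2)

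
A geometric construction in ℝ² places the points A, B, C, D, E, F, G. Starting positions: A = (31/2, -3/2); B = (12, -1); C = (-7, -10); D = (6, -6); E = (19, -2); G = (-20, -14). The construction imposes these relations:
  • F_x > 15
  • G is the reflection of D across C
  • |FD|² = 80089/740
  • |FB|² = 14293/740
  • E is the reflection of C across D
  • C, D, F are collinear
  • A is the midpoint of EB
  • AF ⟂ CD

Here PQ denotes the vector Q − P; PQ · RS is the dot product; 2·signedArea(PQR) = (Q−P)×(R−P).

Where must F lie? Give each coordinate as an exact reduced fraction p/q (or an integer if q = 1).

1. F_x = 5899/370  [C, D, F are collinear ∩ AF ⟂ CD]
2. F_y = -544/185  [C, D, F are collinear ∩ AF ⟂ CD]
   → F = (5899/370, -544/185)

F = (5899/370, -544/185)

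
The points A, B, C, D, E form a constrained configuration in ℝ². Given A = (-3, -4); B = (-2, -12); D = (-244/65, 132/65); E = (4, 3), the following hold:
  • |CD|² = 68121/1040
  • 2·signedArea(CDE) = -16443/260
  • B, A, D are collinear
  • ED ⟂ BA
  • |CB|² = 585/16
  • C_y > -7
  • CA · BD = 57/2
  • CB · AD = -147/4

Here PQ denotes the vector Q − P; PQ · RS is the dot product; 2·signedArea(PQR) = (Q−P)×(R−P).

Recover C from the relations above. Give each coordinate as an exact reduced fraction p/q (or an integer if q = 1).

C = (-11/4, -6)

1. C_x = -11/4  [line -63/65·x + 504/65·y + 11403/260 = 0 ∩ |CD|² = 68121/1040]
2. C_y = -6  [line -63/65·x + 504/65·y + 11403/260 = 0 ∩ |CD|² = 68121/1040]
   → C = (-11/4, -6)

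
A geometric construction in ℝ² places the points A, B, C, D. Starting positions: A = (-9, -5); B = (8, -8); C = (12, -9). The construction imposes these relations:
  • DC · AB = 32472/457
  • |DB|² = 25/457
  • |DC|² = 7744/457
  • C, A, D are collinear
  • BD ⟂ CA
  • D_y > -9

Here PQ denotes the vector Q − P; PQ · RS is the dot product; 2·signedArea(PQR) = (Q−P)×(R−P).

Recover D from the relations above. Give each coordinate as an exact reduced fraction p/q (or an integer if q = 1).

1. D_x = 3636/457  [C, A, D are collinear ∩ BD ⟂ CA]
2. D_y = -3761/457  [C, A, D are collinear ∩ BD ⟂ CA]
   → D = (3636/457, -3761/457)

D = (3636/457, -3761/457)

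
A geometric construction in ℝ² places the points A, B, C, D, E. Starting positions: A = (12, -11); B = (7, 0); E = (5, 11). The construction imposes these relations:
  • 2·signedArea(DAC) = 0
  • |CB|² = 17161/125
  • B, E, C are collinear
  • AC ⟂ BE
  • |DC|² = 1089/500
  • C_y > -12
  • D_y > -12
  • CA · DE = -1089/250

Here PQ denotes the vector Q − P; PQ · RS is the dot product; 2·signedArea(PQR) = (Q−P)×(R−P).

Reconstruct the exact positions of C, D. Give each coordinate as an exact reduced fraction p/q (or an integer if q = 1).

C = (1137/125, -1441/125)
D = (2637/250, -1408/125)

1. C_x = 1137/125  [B, E, C are collinear ∩ AC ⟂ BE]
2. C_y = -1441/125  [B, E, C are collinear ∩ AC ⟂ BE]
   → C = (1137/125, -1441/125)
3. D_x = 2637/250  [2·signedArea(DAC) = 0 ∩ CA · DE = -1089/250]
4. D_y = -1408/125  [2·signedArea(DAC) = 0 ∩ CA · DE = -1089/250]
   → D = (2637/250, -1408/125)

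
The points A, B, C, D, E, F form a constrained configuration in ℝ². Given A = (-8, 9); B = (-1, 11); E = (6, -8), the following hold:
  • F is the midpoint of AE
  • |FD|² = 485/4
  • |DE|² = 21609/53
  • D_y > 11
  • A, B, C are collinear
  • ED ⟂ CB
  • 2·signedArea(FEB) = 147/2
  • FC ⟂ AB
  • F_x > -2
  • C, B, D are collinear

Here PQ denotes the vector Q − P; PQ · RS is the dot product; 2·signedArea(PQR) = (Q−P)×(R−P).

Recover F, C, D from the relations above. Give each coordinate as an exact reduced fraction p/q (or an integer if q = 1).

C = (-200/53, 541/53)
D = (24/53, 605/53)
F = (-1, 1/2)

1. F_x = -1  [F is the midpoint of AE]
2. F_y = 1/2  [F is the midpoint of AE]
   → F = (-1, 1/2)
3. C_x = -200/53  [A, B, C are collinear ∩ FC ⟂ AB]
4. C_y = 541/53  [A, B, C are collinear ∩ FC ⟂ AB]
   → C = (-200/53, 541/53)
5. D_x = 24/53  [C, B, D are collinear ∩ ED ⟂ CB]
6. D_y = 605/53  [C, B, D are collinear ∩ ED ⟂ CB]
   → D = (24/53, 605/53)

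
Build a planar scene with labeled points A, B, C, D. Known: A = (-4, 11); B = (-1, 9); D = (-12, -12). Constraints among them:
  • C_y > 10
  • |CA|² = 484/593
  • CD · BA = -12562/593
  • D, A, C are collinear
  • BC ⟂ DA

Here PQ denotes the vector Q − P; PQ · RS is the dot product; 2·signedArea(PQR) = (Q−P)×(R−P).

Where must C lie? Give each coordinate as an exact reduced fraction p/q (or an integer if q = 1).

C = (-2548/593, 6017/593)

1. C_x = -2548/593  [D, A, C are collinear ∩ BC ⟂ DA]
2. C_y = 6017/593  [D, A, C are collinear ∩ BC ⟂ DA]
   → C = (-2548/593, 6017/593)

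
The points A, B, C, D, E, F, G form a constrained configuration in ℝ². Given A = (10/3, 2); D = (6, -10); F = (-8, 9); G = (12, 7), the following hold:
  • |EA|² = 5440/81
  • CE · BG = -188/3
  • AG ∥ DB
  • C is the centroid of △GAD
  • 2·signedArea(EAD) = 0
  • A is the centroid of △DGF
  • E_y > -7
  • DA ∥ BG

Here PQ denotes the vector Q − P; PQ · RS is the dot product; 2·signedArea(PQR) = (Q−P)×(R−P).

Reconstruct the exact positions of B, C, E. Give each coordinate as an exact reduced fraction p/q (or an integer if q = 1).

B = (44/3, -5)
C = (64/9, -1/3)
E = (46/9, -6)

1. B_x = 44/3  [DA ∥ BG ∩ AG ∥ DB]
2. B_y = -5  [DA ∥ BG ∩ AG ∥ DB]
   → B = (44/3, -5)
3. C_x = 64/9  [C is the centroid of △GAD]
4. C_y = -1/3  [C is the centroid of △GAD]
   → C = (64/9, -1/3)
5. E_x = 46/9  [2·signedArea(EAD) = 0 ∩ CE · BG = -188/3]
6. E_y = -6  [2·signedArea(EAD) = 0 ∩ CE · BG = -188/3]
   → E = (46/9, -6)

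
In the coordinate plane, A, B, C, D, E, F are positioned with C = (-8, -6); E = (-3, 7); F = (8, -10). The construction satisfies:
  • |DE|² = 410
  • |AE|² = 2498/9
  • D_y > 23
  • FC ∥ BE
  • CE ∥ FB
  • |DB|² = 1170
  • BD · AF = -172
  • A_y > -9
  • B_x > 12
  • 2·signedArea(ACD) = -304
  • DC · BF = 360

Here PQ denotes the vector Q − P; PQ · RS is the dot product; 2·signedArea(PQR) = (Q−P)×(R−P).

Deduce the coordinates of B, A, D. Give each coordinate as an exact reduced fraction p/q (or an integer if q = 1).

1. B_x = 13  [FC ∥ BE ∩ CE ∥ FB]
2. B_y = 3  [FC ∥ BE ∩ CE ∥ FB]
   → B = (13, 3)
3. D_x = -14  [line 5·x + 13·y + -242 = 0 ∩ |DB|² = 1170]
4. D_y = 24  [line 5·x + 13·y + -242 = 0 ∩ |DB|² = 1170]
   → D = (-14, 24)
5. A_x = 8/3  [2·signedArea(ACD) = -304 ∩ BD · AF = -172]
6. A_y = -26/3  [2·signedArea(ACD) = -304 ∩ BD · AF = -172]
   → A = (8/3, -26/3)

A = (8/3, -26/3)
B = (13, 3)
D = (-14, 24)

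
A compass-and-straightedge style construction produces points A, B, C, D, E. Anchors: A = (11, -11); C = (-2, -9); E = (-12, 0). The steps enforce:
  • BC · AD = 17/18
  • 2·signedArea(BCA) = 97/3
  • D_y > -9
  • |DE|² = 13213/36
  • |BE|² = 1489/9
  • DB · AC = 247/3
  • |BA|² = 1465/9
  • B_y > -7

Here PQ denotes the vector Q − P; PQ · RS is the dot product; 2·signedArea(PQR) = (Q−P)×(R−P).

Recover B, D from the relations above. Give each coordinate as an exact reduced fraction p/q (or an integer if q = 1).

B = (-1, -20/3)
D = (5, -53/6)

1. B_x = -1  [line 2·x + 13·y + 266/3 = 0 ∩ |BA|² = 1465/9]
2. B_y = -20/3  [line 2·x + 13·y + 266/3 = 0 ∩ |BA|² = 1465/9]
   → B = (-1, -20/3)
3. D_x = 5  [BC · AD = 17/18 ∩ DB · AC = 247/3]
4. D_y = -53/6  [BC · AD = 17/18 ∩ DB · AC = 247/3]
   → D = (5, -53/6)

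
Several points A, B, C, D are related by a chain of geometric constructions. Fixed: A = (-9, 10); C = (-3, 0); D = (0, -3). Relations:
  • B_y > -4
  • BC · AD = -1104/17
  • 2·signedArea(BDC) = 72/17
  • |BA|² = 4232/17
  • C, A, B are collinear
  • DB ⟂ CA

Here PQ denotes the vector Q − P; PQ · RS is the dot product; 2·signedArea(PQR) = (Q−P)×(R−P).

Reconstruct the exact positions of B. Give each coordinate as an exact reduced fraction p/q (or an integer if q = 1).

B = (-15/17, -60/17)

1. B_x = -15/17  [C, A, B are collinear ∩ DB ⟂ CA]
2. B_y = -60/17  [C, A, B are collinear ∩ DB ⟂ CA]
   → B = (-15/17, -60/17)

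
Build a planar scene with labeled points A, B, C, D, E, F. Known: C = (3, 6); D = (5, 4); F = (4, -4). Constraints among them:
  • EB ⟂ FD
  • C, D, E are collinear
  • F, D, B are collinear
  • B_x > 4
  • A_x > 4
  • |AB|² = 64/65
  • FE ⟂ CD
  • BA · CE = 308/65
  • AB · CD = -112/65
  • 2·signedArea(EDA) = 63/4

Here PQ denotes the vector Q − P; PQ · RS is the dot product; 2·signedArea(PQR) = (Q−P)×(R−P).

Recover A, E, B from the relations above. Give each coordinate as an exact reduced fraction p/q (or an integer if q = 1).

A = (9/2, 0)
B = (601/130, 64/65)
E = (17/2, 1/2)

1. E_x = 17/2  [C, D, E are collinear ∩ FE ⟂ CD]
2. E_y = 1/2  [C, D, E are collinear ∩ FE ⟂ CD]
   → E = (17/2, 1/2)
3. B_x = 601/130  [F, D, B are collinear ∩ EB ⟂ FD]
4. B_y = 64/65  [F, D, B are collinear ∩ EB ⟂ FD]
   → B = (601/130, 64/65)
5. A_x = 9/2  [AB · CD = -112/65 ∩ 2·signedArea(EDA) = 63/4]
6. A_y = 0  [AB · CD = -112/65 ∩ 2·signedArea(EDA) = 63/4]
   → A = (9/2, 0)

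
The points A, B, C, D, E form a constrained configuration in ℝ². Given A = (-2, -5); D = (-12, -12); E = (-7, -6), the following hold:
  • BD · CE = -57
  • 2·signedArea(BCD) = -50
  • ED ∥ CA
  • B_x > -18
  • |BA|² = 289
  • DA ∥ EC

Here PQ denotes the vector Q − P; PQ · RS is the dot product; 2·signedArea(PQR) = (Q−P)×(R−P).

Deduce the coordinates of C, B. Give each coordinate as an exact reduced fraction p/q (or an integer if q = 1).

B = (-17, -13)
C = (3, 1)

1. C_x = 3  [ED ∥ CA ∩ DA ∥ EC]
2. C_y = 1  [ED ∥ CA ∩ DA ∥ EC]
   → C = (3, 1)
3. B_x = -17  [BD · CE = -57 ∩ 2·signedArea(BCD) = -50]
4. B_y = -13  [BD · CE = -57 ∩ 2·signedArea(BCD) = -50]
   → B = (-17, -13)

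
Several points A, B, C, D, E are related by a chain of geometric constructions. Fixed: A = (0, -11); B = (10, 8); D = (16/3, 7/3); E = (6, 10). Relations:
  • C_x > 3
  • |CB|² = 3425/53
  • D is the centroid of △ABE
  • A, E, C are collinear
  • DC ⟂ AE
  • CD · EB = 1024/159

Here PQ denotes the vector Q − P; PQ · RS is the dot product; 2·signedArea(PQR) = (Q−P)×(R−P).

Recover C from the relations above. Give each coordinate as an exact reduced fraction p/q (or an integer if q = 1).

1. C_x = 208/53  [A, E, C are collinear ∩ DC ⟂ AE]
2. C_y = 145/53  [A, E, C are collinear ∩ DC ⟂ AE]
   → C = (208/53, 145/53)

C = (208/53, 145/53)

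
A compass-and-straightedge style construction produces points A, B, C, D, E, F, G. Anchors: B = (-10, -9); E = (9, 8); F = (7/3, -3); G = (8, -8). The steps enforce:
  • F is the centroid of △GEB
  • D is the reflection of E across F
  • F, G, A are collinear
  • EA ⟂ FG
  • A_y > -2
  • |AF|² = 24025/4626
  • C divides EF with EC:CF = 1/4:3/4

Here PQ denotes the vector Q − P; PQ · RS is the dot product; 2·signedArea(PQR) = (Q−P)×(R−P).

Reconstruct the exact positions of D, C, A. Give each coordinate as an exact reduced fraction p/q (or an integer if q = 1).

1. D_x = -13/3  [D is the reflection of E across F]
2. D_y = -14  [D is the reflection of E across F]
   → D = (-13/3, -14)
3. C_x = 22/3  [C divides EF with EC:CF = 1/4:3/4]
4. C_y = 21/4  [C divides EF with EC:CF = 1/4:3/4]
   → C = (22/3, 21/4)
5. A_x = 321/514  [F, G, A are collinear ∩ EA ⟂ FG]
6. A_y = -767/514  [F, G, A are collinear ∩ EA ⟂ FG]
   → A = (321/514, -767/514)

A = (321/514, -767/514)
C = (22/3, 21/4)
D = (-13/3, -14)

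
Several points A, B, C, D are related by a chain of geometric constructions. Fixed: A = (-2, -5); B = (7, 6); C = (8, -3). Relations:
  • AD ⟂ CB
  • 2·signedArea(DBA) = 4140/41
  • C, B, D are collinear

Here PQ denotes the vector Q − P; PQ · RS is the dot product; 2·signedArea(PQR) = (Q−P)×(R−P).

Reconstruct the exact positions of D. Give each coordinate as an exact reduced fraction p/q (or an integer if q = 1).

1. D_x = 332/41  [C, B, D are collinear ∩ AD ⟂ CB]
2. D_y = -159/41  [C, B, D are collinear ∩ AD ⟂ CB]
   → D = (332/41, -159/41)

D = (332/41, -159/41)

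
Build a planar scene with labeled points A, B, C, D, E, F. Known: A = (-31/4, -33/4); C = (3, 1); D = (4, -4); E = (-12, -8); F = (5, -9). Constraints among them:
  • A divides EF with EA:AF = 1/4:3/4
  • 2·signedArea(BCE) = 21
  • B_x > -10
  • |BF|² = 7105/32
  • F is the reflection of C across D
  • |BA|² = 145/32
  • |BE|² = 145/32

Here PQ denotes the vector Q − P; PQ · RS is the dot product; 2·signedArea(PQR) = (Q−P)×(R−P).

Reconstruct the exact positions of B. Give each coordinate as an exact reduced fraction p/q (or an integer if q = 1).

1. B_x = -79/8  [line 9·x + -15·y + -33 = 0 ∩ |BE|² = 145/32]
2. B_y = -65/8  [line 9·x + -15·y + -33 = 0 ∩ |BE|² = 145/32]
   → B = (-79/8, -65/8)

B = (-79/8, -65/8)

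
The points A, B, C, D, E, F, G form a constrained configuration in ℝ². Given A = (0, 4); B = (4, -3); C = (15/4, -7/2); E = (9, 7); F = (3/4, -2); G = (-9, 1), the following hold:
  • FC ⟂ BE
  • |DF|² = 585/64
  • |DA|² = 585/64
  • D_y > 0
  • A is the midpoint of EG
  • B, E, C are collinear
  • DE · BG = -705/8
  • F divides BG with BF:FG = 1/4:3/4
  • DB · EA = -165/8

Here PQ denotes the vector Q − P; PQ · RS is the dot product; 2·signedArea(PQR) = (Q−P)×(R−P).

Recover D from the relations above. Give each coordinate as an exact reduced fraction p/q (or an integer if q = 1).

D = (3/8, 1)

1. D_x = 3/8  [DE · BG = -705/8 ∩ DB · EA = -165/8]
2. D_y = 1  [DE · BG = -705/8 ∩ DB · EA = -165/8]
   → D = (3/8, 1)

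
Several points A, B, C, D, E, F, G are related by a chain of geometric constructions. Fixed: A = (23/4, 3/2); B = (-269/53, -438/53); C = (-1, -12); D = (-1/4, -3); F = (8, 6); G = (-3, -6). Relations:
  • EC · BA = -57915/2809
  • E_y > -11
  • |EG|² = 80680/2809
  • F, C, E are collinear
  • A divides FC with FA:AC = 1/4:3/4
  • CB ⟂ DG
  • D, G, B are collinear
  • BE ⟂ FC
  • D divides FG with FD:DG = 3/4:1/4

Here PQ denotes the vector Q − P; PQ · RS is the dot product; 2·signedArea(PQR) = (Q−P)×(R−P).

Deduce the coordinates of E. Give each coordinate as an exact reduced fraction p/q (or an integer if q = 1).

1. E_x = -17/53  [F, C, E are collinear ∩ BE ⟂ FC]
2. E_y = -564/53  [F, C, E are collinear ∩ BE ⟂ FC]
   → E = (-17/53, -564/53)

E = (-17/53, -564/53)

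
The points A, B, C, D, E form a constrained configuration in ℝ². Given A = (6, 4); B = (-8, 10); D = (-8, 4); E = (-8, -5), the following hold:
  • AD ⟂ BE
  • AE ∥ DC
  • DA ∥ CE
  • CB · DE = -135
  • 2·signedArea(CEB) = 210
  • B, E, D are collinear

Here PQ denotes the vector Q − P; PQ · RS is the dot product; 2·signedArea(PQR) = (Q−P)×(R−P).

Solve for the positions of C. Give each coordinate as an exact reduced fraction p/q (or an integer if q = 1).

1. C_x = -22  [DA ∥ CE ∩ AE ∥ DC]
2. C_y = -5  [DA ∥ CE ∩ AE ∥ DC]
   → C = (-22, -5)

C = (-22, -5)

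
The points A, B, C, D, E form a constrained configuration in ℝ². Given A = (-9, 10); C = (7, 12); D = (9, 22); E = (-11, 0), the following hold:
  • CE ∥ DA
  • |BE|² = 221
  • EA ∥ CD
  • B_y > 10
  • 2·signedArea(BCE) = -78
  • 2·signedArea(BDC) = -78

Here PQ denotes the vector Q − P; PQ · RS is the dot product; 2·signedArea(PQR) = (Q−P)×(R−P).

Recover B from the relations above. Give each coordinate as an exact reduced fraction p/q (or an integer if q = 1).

1. B_x = -1  [2·signedArea(BDC) = -78 ∩ 2·signedArea(BCE) = -78]
2. B_y = 11  [2·signedArea(BDC) = -78 ∩ 2·signedArea(BCE) = -78]
   → B = (-1, 11)

B = (-1, 11)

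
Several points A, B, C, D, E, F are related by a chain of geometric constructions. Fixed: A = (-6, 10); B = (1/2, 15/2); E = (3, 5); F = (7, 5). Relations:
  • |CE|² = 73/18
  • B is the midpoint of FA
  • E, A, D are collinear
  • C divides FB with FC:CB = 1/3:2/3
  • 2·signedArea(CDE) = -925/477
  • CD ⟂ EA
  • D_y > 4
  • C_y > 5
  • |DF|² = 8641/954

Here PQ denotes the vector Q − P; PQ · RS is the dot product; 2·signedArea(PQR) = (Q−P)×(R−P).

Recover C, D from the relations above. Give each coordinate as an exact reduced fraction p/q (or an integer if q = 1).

1. C_x = 29/6  [C divides FB with FC:CB = 1/3:2/3]
2. C_y = 35/6  [C divides FB with FC:CB = 1/3:2/3]
   → C = (29/6, 35/6)
3. D_x = 429/106  [E, A, D are collinear ∩ CD ⟂ EA]
4. D_y = 1405/318  [E, A, D are collinear ∩ CD ⟂ EA]
   → D = (429/106, 1405/318)

C = (29/6, 35/6)
D = (429/106, 1405/318)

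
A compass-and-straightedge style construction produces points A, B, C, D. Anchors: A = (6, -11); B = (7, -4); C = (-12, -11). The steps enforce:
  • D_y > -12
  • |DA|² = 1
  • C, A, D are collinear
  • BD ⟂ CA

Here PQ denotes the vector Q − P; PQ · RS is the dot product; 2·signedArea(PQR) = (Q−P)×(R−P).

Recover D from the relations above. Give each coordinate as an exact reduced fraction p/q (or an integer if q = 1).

1. D_x = 7  [C, A, D are collinear ∩ BD ⟂ CA]
2. D_y = -11  [C, A, D are collinear ∩ BD ⟂ CA]
   → D = (7, -11)

D = (7, -11)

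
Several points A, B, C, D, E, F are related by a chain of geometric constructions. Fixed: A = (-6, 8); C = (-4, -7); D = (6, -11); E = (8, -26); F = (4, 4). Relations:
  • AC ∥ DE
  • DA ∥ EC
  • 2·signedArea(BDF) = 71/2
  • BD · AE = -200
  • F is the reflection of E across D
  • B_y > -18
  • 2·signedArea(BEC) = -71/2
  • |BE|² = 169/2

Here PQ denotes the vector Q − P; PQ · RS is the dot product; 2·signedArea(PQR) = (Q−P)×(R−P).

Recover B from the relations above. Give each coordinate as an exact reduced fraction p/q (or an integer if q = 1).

B = (9/2, -35/2)

1. B_x = 9/2  [2·signedArea(BDF) = 71/2 ∩ BD · AE = -200]
2. B_y = -35/2  [2·signedArea(BDF) = 71/2 ∩ BD · AE = -200]
   → B = (9/2, -35/2)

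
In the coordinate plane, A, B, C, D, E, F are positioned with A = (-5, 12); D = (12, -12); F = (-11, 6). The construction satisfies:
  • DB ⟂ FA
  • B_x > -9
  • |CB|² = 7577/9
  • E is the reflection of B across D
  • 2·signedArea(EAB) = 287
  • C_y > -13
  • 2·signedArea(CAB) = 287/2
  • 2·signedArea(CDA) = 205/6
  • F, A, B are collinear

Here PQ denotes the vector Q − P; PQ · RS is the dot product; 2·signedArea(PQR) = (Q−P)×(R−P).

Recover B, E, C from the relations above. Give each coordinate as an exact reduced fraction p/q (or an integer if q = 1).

1. B_x = -17/2  [F, A, B are collinear ∩ DB ⟂ FA]
2. B_y = 17/2  [F, A, B are collinear ∩ DB ⟂ FA]
   → B = (-17/2, 17/2)
3. E_x = 65/2  [E is the reflection of B across D]
4. E_y = -65/2  [E is the reflection of B across D]
   → E = (65/2, -65/2)
5. C_x = 67/6  [2·signedArea(CAB) = 287/2 ∩ 2·signedArea(CDA) = 205/6]
6. C_y = -77/6  [2·signedArea(CAB) = 287/2 ∩ 2·signedArea(CDA) = 205/6]
   → C = (67/6, -77/6)

B = (-17/2, 17/2)
C = (67/6, -77/6)
E = (65/2, -65/2)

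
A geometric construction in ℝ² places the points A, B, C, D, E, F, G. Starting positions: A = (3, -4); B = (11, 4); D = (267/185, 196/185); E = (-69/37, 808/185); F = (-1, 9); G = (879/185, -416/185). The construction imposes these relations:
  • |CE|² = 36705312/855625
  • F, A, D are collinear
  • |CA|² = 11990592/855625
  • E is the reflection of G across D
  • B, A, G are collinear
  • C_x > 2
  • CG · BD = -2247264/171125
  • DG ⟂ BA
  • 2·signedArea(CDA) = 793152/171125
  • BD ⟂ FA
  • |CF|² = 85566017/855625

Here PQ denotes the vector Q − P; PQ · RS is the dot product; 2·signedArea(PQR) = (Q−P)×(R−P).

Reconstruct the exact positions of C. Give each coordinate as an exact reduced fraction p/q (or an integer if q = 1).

C = (2559/925, -244/925)

1. C_x = 2559/925  [line 1768/185·x + 544/185·y + -4391576/171125 = 0 ∩ |CF|² = 85566017/855625]
2. C_y = -244/925  [line 1768/185·x + 544/185·y + -4391576/171125 = 0 ∩ |CF|² = 85566017/855625]
   → C = (2559/925, -244/925)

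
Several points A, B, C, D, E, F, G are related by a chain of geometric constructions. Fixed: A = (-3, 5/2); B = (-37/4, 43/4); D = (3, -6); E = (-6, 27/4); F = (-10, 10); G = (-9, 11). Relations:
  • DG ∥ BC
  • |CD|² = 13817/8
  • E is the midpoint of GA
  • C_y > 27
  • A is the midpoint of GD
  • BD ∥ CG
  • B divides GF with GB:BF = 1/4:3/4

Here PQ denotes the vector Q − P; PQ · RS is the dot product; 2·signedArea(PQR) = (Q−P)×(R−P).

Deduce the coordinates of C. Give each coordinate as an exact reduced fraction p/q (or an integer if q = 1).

C = (-85/4, 111/4)

1. C_x = -85/4  [BD ∥ CG ∩ DG ∥ BC]
2. C_y = 111/4  [BD ∥ CG ∩ DG ∥ BC]
   → C = (-85/4, 111/4)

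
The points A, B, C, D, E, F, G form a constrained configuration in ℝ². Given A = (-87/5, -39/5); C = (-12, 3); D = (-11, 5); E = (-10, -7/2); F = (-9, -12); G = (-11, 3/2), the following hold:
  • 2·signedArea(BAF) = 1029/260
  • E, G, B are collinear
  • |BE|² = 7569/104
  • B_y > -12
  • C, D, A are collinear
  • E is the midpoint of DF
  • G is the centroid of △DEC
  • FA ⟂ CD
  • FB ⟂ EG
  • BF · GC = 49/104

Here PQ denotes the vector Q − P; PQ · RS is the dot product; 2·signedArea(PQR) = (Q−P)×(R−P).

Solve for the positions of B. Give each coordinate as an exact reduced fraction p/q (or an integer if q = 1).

B = (-433/52, -617/52)

1. B_x = -433/52  [E, G, B are collinear ∩ FB ⟂ EG]
2. B_y = -617/52  [E, G, B are collinear ∩ FB ⟂ EG]
   → B = (-433/52, -617/52)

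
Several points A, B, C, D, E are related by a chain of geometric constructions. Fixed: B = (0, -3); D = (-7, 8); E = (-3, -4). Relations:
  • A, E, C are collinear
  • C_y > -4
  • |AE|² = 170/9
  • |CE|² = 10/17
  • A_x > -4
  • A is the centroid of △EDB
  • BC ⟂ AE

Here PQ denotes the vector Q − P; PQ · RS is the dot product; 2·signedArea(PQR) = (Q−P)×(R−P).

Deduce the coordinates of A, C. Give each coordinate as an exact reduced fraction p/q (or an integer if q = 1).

A = (-10/3, 1/3)
C = (-52/17, -55/17)

1. A_x = -10/3  [A is the centroid of △EDB]
2. A_y = 1/3  [A is the centroid of △EDB]
   → A = (-10/3, 1/3)
3. C_x = -52/17  [A, E, C are collinear ∩ BC ⟂ AE]
4. C_y = -55/17  [A, E, C are collinear ∩ BC ⟂ AE]
   → C = (-52/17, -55/17)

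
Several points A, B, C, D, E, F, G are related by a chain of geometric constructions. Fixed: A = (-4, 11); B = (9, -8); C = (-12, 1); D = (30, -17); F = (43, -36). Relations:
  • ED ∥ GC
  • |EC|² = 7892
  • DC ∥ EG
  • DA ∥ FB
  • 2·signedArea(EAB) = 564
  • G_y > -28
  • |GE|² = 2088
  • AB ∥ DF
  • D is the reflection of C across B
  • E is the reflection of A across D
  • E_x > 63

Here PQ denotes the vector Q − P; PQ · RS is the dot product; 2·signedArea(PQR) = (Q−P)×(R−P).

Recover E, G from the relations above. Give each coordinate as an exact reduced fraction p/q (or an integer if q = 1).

1. E_x = 64  [E is the reflection of A across D]
2. E_y = -45  [E is the reflection of A across D]
   → E = (64, -45)
3. G_x = 22  [ED ∥ GC ∩ DC ∥ EG]
4. G_y = -27  [ED ∥ GC ∩ DC ∥ EG]
   → G = (22, -27)

E = (64, -45)
G = (22, -27)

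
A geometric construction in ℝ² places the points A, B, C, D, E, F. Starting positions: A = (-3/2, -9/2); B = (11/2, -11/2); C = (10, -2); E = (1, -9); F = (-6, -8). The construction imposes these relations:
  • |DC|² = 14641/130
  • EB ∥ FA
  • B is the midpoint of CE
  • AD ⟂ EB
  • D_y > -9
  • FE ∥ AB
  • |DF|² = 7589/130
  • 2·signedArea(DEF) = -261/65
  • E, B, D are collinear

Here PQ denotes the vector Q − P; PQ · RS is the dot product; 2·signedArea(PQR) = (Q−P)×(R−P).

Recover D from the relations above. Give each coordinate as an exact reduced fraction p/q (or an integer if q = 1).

D = (211/130, -1107/130)

1. D_x = 211/130  [E, B, D are collinear ∩ AD ⟂ EB]
2. D_y = -1107/130  [E, B, D are collinear ∩ AD ⟂ EB]
   → D = (211/130, -1107/130)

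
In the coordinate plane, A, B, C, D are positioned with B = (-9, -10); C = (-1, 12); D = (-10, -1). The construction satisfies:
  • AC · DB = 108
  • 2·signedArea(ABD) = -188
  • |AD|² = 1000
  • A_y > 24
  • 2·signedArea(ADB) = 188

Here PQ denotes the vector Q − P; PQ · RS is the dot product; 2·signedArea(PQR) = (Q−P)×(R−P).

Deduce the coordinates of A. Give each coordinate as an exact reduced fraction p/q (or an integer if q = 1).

A = (8, 25)

1. A_x = 8  [AC · DB = 108 ∩ 2·signedArea(ABD) = -188]
2. A_y = 25  [AC · DB = 108 ∩ 2·signedArea(ABD) = -188]
   → A = (8, 25)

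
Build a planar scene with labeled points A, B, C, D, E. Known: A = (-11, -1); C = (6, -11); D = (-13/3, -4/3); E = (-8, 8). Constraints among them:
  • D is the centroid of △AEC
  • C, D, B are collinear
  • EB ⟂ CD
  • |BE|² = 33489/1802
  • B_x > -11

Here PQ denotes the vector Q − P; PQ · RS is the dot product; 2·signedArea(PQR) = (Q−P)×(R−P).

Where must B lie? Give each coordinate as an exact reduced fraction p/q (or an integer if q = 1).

1. B_x = -19723/1802  [C, D, B are collinear ∩ EB ⟂ CD]
2. B_y = 8743/1802  [C, D, B are collinear ∩ EB ⟂ CD]
   → B = (-19723/1802, 8743/1802)

B = (-19723/1802, 8743/1802)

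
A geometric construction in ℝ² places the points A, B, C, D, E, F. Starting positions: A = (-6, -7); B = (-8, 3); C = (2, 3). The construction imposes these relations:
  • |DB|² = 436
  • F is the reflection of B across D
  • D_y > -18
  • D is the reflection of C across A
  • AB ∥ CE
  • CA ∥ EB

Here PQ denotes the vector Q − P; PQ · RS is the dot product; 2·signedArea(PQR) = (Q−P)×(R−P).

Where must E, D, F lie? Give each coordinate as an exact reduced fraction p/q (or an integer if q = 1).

D = (-14, -17)
E = (0, 13)
F = (-20, -37)

1. E_x = 0  [CA ∥ EB ∩ AB ∥ CE]
2. E_y = 13  [CA ∥ EB ∩ AB ∥ CE]
   → E = (0, 13)
3. D_x = -14  [D is the reflection of C across A]
4. D_y = -17  [D is the reflection of C across A]
   → D = (-14, -17)
5. F_x = -20  [F is the reflection of B across D]
6. F_y = -37  [F is the reflection of B across D]
   → F = (-20, -37)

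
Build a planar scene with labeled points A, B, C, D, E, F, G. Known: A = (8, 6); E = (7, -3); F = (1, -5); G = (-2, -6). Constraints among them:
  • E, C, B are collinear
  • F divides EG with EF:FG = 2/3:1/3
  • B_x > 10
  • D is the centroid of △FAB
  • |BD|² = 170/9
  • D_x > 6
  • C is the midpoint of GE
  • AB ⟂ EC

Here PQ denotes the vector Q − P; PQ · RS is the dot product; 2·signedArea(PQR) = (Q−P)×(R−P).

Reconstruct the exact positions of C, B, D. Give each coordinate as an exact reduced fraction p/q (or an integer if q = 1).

1. C_x = 5/2  [C is the midpoint of GE]
2. C_y = -9/2  [C is the midpoint of GE]
   → C = (5/2, -9/2)
3. B_x = 53/5  [E, C, B are collinear ∩ AB ⟂ EC]
4. B_y = -9/5  [E, C, B are collinear ∩ AB ⟂ EC]
   → B = (53/5, -9/5)
5. D_x = 98/15  [D is the centroid of △FAB]
6. D_y = -4/15  [D is the centroid of △FAB]
   → D = (98/15, -4/15)

B = (53/5, -9/5)
C = (5/2, -9/2)
D = (98/15, -4/15)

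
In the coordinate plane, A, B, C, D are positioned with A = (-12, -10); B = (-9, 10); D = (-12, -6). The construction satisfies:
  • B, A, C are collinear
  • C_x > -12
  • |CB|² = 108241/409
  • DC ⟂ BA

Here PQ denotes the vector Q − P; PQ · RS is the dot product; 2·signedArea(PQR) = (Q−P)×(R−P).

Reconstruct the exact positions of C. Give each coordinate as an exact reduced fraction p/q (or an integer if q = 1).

C = (-4668/409, -2490/409)

1. C_x = -4668/409  [B, A, C are collinear ∩ DC ⟂ BA]
2. C_y = -2490/409  [B, A, C are collinear ∩ DC ⟂ BA]
   → C = (-4668/409, -2490/409)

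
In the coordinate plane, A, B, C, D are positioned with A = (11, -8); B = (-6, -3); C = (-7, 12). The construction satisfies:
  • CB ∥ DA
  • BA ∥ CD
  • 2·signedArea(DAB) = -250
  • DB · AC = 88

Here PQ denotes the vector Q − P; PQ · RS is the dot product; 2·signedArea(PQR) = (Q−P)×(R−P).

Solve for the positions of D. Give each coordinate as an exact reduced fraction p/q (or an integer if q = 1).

1. D_x = 10  [CB ∥ DA ∩ BA ∥ CD]
2. D_y = 7  [CB ∥ DA ∩ BA ∥ CD]
   → D = (10, 7)

D = (10, 7)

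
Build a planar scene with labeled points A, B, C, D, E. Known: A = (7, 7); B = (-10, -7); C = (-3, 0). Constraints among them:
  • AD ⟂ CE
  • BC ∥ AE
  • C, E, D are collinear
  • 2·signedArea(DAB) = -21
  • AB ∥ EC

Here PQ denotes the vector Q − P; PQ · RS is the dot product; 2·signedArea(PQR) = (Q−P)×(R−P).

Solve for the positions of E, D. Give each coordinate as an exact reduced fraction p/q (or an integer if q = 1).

1. E_x = 14  [AB ∥ EC ∩ BC ∥ AE]
2. E_y = 14  [AB ∥ EC ∩ BC ∥ AE]
   → E = (14, 14)
3. D_x = 3101/485  [C, E, D are collinear ∩ AD ⟂ CE]
4. D_y = 3752/485  [C, E, D are collinear ∩ AD ⟂ CE]
   → D = (3101/485, 3752/485)

D = (3101/485, 3752/485)
E = (14, 14)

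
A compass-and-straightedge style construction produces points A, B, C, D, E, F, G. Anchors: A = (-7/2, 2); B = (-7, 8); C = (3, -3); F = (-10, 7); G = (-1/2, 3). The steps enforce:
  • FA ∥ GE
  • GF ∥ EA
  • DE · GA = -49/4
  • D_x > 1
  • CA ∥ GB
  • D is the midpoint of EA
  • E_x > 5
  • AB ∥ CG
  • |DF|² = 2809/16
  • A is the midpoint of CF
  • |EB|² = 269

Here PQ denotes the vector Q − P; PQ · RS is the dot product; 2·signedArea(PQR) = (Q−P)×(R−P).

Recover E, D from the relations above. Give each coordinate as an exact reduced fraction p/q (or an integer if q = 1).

D = (5/4, 0)
E = (6, -2)

1. E_x = 6  [GF ∥ EA ∩ FA ∥ GE]
2. E_y = -2  [GF ∥ EA ∩ FA ∥ GE]
   → E = (6, -2)
3. D_x = 5/4  [D is the midpoint of EA]
4. D_y = 0  [D is the midpoint of EA]
   → D = (5/4, 0)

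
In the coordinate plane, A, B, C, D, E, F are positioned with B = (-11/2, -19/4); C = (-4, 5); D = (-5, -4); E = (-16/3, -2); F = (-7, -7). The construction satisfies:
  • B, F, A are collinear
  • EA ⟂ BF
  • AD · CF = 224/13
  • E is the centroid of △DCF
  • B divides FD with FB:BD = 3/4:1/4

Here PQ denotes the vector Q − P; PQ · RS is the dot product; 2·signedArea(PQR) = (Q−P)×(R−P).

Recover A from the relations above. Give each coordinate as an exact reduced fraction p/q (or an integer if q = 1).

A = (-163/39, -36/13)

1. A_x = -163/39  [B, F, A are collinear ∩ EA ⟂ BF]
2. A_y = -36/13  [B, F, A are collinear ∩ EA ⟂ BF]
   → A = (-163/39, -36/13)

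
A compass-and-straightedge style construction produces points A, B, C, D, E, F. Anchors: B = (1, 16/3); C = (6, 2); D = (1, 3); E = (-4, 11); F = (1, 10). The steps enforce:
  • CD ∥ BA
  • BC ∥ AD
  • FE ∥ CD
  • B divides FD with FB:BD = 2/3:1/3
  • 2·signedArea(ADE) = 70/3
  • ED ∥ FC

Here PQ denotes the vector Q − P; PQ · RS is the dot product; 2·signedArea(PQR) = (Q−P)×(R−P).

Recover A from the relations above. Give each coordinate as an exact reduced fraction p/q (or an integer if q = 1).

A = (-4, 19/3)

1. A_x = -4  [BC ∥ AD ∩ CD ∥ BA]
2. A_y = 19/3  [BC ∥ AD ∩ CD ∥ BA]
   → A = (-4, 19/3)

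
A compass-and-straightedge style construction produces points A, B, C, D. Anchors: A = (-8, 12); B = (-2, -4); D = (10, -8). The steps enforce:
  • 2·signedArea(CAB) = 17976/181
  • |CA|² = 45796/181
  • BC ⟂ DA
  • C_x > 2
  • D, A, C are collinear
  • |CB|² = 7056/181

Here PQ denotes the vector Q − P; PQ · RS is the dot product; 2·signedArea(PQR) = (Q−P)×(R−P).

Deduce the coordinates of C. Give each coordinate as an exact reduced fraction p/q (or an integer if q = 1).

C = (478/181, 32/181)

1. C_x = 478/181  [D, A, C are collinear ∩ BC ⟂ DA]
2. C_y = 32/181  [D, A, C are collinear ∩ BC ⟂ DA]
   → C = (478/181, 32/181)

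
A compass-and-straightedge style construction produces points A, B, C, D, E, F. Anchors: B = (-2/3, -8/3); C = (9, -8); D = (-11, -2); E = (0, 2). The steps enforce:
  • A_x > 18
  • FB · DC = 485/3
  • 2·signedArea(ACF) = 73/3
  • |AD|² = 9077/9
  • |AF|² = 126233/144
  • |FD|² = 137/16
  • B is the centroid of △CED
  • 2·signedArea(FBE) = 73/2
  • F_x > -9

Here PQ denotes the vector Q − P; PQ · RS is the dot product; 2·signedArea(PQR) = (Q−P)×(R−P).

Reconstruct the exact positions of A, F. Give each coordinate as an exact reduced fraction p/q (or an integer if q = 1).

A = (56/3, -40/3)
F = (-33/4, -1)

1. F_x = -33/4  [FB · DC = 485/3 ∩ 2·signedArea(FBE) = 73/2]
2. F_y = -1  [FB · DC = 485/3 ∩ 2·signedArea(FBE) = 73/2]
   → F = (-33/4, -1)
3. A_x = 56/3  [line -7·x + -69/4·y + -298/3 = 0 ∩ |AD|² = 9077/9]
4. A_y = -40/3  [line -7·x + -69/4·y + -298/3 = 0 ∩ |AD|² = 9077/9]
   → A = (56/3, -40/3)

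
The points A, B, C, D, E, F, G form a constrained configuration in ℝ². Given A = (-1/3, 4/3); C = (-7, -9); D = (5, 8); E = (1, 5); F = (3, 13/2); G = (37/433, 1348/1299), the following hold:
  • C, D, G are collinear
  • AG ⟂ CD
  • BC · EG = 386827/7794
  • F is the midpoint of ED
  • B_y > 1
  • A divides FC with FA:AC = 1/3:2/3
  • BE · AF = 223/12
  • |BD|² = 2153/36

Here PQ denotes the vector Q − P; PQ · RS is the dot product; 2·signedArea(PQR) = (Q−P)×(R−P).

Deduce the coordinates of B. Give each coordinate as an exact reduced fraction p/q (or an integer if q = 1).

1. B_x = 1/3  [BE · AF = 223/12 ∩ BC · EG = 386827/7794]
2. B_y = 11/6  [BE · AF = 223/12 ∩ BC · EG = 386827/7794]
   → B = (1/3, 11/6)

B = (1/3, 11/6)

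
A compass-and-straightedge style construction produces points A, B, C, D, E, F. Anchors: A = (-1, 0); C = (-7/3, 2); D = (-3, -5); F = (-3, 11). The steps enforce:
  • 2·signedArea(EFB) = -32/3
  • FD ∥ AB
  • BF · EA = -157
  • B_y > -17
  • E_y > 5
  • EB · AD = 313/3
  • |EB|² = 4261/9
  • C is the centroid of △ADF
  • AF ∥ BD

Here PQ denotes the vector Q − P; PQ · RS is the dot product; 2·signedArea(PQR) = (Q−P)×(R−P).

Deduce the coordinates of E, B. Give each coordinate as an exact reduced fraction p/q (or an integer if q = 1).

1. B_x = -1  [AF ∥ BD ∩ FD ∥ AB]
2. B_y = -16  [AF ∥ BD ∩ FD ∥ AB]
   → B = (-1, -16)
3. E_x = -3  [2·signedArea(EFB) = -32/3 ∩ EB · AD = 313/3]
4. E_y = 17/3  [2·signedArea(EFB) = -32/3 ∩ EB · AD = 313/3]
   → E = (-3, 17/3)

B = (-1, -16)
E = (-3, 17/3)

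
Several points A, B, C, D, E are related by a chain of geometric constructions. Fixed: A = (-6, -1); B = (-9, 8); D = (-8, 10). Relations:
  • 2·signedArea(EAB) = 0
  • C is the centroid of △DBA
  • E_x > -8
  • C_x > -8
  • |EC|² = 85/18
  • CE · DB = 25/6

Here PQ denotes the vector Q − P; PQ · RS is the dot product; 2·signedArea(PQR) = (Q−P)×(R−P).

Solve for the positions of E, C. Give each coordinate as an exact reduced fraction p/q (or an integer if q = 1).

C = (-23/3, 17/3)
E = (-15/2, 7/2)

1. C_x = -23/3  [C is the centroid of △DBA]
2. C_y = 17/3  [C is the centroid of △DBA]
   → C = (-23/3, 17/3)
3. E_x = -15/2  [2·signedArea(EAB) = 0 ∩ CE · DB = 25/6]
4. E_y = 7/2  [2·signedArea(EAB) = 0 ∩ CE · DB = 25/6]
   → E = (-15/2, 7/2)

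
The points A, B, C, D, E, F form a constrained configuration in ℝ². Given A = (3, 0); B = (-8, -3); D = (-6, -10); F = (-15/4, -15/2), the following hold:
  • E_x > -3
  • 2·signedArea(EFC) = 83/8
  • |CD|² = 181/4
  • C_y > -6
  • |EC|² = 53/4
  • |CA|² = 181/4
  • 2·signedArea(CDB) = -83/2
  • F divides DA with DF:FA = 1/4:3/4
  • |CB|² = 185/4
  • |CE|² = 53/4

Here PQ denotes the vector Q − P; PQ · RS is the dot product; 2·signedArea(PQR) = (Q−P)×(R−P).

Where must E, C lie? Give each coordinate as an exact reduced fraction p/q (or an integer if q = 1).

C = (-3/2, -5)
E = (-5/2, -3/2)

1. C_x = -3/2  [line -7·x + -2·y + -41/2 = 0 ∩ |CD|² = 181/4]
2. C_y = -5  [line -7·x + -2·y + -41/2 = 0 ∩ |CD|² = 181/4]
   → C = (-3/2, -5)
3. E_x = -5/2  [line -5/2·x + 9/4·y + -23/8 = 0 ∩ |EC|² = 53/4]
4. E_y = -3/2  [line -5/2·x + 9/4·y + -23/8 = 0 ∩ |EC|² = 53/4]
   → E = (-5/2, -3/2)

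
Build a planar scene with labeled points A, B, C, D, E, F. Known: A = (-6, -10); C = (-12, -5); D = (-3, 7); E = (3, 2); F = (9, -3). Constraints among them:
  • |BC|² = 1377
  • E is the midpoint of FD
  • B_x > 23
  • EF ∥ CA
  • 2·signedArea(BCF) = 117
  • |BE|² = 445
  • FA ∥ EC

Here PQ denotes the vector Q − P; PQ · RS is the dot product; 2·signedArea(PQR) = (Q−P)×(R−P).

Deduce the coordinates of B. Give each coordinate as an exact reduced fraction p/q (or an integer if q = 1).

B = (24, 4)

1. B_x = 24  [line -2·x + 21·y + -36 = 0 ∩ |BC|² = 1377]
2. B_y = 4  [line -2·x + 21·y + -36 = 0 ∩ |BC|² = 1377]
   → B = (24, 4)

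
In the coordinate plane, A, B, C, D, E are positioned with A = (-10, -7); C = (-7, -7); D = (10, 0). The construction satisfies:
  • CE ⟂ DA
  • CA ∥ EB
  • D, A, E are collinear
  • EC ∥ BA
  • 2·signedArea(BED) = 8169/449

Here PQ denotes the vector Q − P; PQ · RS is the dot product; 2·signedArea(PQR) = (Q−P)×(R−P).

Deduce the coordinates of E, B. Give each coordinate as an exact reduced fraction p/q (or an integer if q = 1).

B = (-4637/449, -2723/449)
E = (-3290/449, -2723/449)

1. E_x = -3290/449  [D, A, E are collinear ∩ CE ⟂ DA]
2. E_y = -2723/449  [D, A, E are collinear ∩ CE ⟂ DA]
   → E = (-3290/449, -2723/449)
3. B_x = -4637/449  [EC ∥ BA ∩ CA ∥ EB]
4. B_y = -2723/449  [EC ∥ BA ∩ CA ∥ EB]
   → B = (-4637/449, -2723/449)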